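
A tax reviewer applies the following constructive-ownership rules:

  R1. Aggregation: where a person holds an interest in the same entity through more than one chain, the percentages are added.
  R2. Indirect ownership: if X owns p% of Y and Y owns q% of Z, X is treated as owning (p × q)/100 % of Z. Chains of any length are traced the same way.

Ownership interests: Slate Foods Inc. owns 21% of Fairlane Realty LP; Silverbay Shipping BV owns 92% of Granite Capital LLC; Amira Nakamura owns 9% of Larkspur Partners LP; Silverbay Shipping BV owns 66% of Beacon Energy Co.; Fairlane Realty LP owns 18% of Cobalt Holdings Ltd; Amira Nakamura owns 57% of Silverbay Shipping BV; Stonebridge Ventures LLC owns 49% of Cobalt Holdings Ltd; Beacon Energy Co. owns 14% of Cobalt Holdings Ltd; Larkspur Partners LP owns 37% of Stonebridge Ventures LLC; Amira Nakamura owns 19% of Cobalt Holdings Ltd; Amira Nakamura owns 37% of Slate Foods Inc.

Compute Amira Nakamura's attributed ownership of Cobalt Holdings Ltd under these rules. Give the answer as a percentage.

27.2971%

Chain via Silverbay Shipping BV → Beacon Energy Co. (R2): 57% × 66% × 14% = 5.2668% of Cobalt Holdings Ltd.
Chain via Slate Foods Inc. → Fairlane Realty LP (R2): 37% × 21% × 18% = 1.3986% of Cobalt Holdings Ltd.
Chain via Larkspur Partners LP → Stonebridge Ventures LLC (R2): 9% × 37% × 49% = 1.6317% of Cobalt Holdings Ltd.
Direct interest in Cobalt Holdings Ltd: 19%.
Aggregating (R1): 5.2668% + 1.3986% + 1.6317% + 19% = 27.2971%.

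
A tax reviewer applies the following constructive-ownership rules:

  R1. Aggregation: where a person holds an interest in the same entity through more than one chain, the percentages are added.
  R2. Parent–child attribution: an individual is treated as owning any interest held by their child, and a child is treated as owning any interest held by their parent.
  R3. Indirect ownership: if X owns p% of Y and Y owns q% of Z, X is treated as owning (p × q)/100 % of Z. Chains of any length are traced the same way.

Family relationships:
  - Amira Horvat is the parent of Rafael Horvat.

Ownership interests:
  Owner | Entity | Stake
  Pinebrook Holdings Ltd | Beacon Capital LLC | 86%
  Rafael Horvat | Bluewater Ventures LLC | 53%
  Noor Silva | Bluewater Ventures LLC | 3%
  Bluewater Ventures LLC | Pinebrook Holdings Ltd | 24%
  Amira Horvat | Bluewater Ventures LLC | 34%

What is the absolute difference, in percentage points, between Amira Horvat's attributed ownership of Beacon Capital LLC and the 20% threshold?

By parent–child attribution (R2), Amira Horvat is treated as also owning Rafael Horvat's interest in Bluewater Ventures LLC, giving 34% + 53% = 87%.
Chain via Bluewater Ventures LLC → Pinebrook Holdings Ltd (R3): 87% × 24% × 86% = 17.9568% of Beacon Capital LLC.
17.9568% falls short of the 20% threshold by 2.0432 percentage points.

2.0432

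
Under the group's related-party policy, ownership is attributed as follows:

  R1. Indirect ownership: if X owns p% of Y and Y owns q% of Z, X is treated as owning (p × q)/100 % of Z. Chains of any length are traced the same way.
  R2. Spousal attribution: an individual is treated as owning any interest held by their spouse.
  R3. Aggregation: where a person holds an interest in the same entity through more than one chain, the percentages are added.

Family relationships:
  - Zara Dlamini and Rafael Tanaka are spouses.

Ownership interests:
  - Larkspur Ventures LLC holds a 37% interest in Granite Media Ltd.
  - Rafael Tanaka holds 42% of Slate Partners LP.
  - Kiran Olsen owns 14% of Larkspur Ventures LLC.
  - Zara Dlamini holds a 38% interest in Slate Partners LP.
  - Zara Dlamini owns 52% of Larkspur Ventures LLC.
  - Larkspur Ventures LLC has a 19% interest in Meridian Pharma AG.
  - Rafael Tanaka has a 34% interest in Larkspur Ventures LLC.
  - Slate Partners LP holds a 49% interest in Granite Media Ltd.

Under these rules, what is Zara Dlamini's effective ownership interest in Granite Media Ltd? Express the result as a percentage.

By spousal attribution (R2), Zara Dlamini is treated as also owning Rafael Tanaka's interest in Larkspur Ventures LLC, giving 52% + 34% = 86%.
By spousal attribution (R2), Zara Dlamini is treated as also owning Rafael Tanaka's interest in Slate Partners LP, giving 38% + 42% = 80%.
Chain via Larkspur Ventures LLC (R1): 86% × 37% = 31.82% of Granite Media Ltd.
Chain via Slate Partners LP (R1): 80% × 49% = 39.2% of Granite Media Ltd.
Aggregating (R3): 31.82% + 39.2% = 71.02%.

71.02%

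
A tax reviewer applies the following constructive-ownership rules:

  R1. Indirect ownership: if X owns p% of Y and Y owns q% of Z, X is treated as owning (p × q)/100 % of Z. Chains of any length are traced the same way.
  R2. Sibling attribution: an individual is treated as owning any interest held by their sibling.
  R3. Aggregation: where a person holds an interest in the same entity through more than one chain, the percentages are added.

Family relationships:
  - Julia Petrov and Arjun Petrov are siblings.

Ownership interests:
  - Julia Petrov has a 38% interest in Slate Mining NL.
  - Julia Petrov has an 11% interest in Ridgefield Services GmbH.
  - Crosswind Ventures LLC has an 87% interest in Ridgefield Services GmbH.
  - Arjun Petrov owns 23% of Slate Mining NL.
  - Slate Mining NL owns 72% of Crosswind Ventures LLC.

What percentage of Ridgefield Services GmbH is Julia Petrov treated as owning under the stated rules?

By sibling attribution (R2), Julia Petrov is treated as also owning Arjun Petrov's interest in Slate Mining NL, giving 38% + 23% = 61%.
Chain via Slate Mining NL → Crosswind Ventures LLC (R1): 61% × 72% × 87% = 38.2104% of Ridgefield Services GmbH.
Direct interest in Ridgefield Services GmbH: 11%.
Aggregating (R3): 38.2104% + 11% = 49.2104%.

49.2104%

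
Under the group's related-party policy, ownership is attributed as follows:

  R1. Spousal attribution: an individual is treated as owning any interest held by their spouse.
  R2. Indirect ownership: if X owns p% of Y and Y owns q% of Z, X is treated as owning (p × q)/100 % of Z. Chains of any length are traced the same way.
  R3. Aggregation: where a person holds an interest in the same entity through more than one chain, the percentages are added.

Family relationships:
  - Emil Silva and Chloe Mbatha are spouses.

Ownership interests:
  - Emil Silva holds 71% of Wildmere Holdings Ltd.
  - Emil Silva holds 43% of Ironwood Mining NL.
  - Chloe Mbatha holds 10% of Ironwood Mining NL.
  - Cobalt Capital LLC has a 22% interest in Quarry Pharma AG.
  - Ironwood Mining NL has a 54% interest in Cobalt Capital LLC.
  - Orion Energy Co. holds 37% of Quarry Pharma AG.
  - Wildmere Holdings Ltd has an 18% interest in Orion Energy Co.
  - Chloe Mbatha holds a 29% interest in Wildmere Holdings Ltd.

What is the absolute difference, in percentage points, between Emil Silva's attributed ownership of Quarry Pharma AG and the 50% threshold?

By spousal attribution (R1), Emil Silva is treated as also owning Chloe Mbatha's interest in Wildmere Holdings Ltd, giving 71% + 29% = 100%.
By spousal attribution (R1), Emil Silva is treated as also owning Chloe Mbatha's interest in Ironwood Mining NL, giving 43% + 10% = 53%.
Chain via Wildmere Holdings Ltd → Orion Energy Co. (R2): 100% × 18% × 37% = 6.66% of Quarry Pharma AG.
Chain via Ironwood Mining NL → Cobalt Capital LLC (R2): 53% × 54% × 22% = 6.2964% of Quarry Pharma AG.
Aggregating (R3): 6.66% + 6.2964% = 12.9564%.
12.9564% falls short of the 50% threshold by 37.0436 percentage points.

37.0436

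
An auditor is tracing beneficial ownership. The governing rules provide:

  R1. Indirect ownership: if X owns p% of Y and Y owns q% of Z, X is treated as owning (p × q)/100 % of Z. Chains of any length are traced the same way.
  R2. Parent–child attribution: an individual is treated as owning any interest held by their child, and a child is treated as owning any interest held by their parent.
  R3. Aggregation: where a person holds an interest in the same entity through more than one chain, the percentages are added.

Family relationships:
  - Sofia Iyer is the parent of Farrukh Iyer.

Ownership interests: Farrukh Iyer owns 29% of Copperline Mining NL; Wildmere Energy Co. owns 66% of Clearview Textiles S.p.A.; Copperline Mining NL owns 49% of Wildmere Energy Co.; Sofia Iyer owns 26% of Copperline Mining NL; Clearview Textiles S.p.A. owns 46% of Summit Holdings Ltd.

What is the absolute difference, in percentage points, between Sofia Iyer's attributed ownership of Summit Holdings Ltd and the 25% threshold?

16.81798

By parent–child attribution (R2), Sofia Iyer is treated as also owning Farrukh Iyer's interest in Copperline Mining NL, giving 26% + 29% = 55%.
Chain via Copperline Mining NL → Wildmere Energy Co. → Clearview Textiles S.p.A. (R1): 55% × 49% × 66% × 46% = 8.18202% of Summit Holdings Ltd.
8.18202% falls short of the 25% threshold by 16.81798 percentage points.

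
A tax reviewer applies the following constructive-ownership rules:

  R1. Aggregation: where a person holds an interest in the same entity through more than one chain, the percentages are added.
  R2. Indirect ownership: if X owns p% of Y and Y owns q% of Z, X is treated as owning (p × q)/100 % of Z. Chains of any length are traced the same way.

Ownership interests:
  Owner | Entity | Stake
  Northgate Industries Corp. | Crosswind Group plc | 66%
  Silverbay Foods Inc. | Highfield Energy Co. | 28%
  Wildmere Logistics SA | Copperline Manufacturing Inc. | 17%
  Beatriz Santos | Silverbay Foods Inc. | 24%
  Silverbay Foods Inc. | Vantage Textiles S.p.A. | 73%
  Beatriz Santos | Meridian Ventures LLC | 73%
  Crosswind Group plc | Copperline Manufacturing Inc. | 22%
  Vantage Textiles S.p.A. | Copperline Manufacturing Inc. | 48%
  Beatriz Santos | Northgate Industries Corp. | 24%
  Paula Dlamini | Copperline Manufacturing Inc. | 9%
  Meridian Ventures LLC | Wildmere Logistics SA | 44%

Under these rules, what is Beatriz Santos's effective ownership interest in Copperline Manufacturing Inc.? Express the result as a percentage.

17.3548%

Chain via Northgate Industries Corp. → Crosswind Group plc (R2): 24% × 66% × 22% = 3.4848% of Copperline Manufacturing Inc.
Chain via Meridian Ventures LLC → Wildmere Logistics SA (R2): 73% × 44% × 17% = 5.4604% of Copperline Manufacturing Inc.
Chain via Silverbay Foods Inc. → Vantage Textiles S.p.A. (R2): 24% × 73% × 48% = 8.4096% of Copperline Manufacturing Inc.
Aggregating (R1): 3.4848% + 5.4604% + 8.4096% = 17.3548%.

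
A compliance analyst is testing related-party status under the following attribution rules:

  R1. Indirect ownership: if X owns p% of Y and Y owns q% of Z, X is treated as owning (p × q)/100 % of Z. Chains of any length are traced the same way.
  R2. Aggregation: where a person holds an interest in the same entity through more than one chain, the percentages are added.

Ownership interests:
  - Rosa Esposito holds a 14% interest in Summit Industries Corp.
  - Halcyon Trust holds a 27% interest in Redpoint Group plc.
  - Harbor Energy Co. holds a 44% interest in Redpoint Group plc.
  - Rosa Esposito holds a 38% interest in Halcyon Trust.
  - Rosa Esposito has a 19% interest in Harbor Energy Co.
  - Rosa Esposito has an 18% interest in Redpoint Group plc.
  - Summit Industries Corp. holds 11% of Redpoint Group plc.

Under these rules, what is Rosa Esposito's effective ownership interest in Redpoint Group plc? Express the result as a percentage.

Chain via Harbor Energy Co. (R1): 19% × 44% = 8.36% of Redpoint Group plc.
Chain via Summit Industries Corp. (R1): 14% × 11% = 1.54% of Redpoint Group plc.
Chain via Halcyon Trust (R1): 38% × 27% = 10.26% of Redpoint Group plc.
Direct interest in Redpoint Group plc: 18%.
Aggregating (R2): 8.36% + 1.54% + 10.26% + 18% = 38.16%.

38.16%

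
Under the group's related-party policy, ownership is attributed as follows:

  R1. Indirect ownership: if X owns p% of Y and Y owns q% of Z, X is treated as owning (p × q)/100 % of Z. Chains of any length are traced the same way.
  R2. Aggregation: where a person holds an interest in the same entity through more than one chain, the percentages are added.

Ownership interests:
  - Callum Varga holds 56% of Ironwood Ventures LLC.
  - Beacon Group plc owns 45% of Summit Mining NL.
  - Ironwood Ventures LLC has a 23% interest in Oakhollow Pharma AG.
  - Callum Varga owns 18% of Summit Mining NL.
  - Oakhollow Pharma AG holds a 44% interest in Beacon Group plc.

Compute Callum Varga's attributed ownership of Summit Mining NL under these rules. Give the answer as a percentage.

Chain via Ironwood Ventures LLC → Oakhollow Pharma AG → Beacon Group plc (R1): 56% × 23% × 44% × 45% = 2.55024% of Summit Mining NL.
Direct interest in Summit Mining NL: 18%.
Aggregating (R2): 2.55024% + 18% = 20.55024%.

20.55024%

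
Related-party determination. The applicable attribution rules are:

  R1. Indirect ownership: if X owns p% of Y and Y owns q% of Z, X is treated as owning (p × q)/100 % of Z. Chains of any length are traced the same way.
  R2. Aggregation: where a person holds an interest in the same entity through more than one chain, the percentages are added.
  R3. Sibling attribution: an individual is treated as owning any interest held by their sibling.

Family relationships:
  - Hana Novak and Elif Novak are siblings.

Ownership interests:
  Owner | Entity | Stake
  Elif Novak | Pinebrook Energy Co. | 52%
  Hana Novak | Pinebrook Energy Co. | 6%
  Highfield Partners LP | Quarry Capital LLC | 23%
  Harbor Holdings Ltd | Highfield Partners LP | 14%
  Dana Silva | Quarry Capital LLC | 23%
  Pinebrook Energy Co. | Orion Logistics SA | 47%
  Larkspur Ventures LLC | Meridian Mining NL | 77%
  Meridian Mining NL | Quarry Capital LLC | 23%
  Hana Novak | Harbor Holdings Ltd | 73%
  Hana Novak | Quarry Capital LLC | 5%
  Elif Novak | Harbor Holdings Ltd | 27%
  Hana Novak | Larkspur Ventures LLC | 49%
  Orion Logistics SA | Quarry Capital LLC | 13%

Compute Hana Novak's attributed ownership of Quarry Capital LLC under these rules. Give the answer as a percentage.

By sibling attribution (R3), Hana Novak is treated as also owning Elif Novak's interest in Harbor Holdings Ltd, giving 73% + 27% = 100%.
By sibling attribution (R3), Hana Novak is treated as also owning Elif Novak's interest in Pinebrook Energy Co, giving 6% + 52% = 58%.
Chain via Larkspur Ventures LLC → Meridian Mining NL (R1): 49% × 77% × 23% = 8.6779% of Quarry Capital LLC.
Chain via Harbor Holdings Ltd → Highfield Partners LP (R1): 100% × 14% × 23% = 3.22% of Quarry Capital LLC.
Chain via Pinebrook Energy Co. → Orion Logistics SA (R1): 58% × 47% × 13% = 3.5438% of Quarry Capital LLC.
Direct interest in Quarry Capital LLC: 5%.
Aggregating (R2): 8.6779% + 3.22% + 3.5438% + 5% = 20.4417%.

20.4417%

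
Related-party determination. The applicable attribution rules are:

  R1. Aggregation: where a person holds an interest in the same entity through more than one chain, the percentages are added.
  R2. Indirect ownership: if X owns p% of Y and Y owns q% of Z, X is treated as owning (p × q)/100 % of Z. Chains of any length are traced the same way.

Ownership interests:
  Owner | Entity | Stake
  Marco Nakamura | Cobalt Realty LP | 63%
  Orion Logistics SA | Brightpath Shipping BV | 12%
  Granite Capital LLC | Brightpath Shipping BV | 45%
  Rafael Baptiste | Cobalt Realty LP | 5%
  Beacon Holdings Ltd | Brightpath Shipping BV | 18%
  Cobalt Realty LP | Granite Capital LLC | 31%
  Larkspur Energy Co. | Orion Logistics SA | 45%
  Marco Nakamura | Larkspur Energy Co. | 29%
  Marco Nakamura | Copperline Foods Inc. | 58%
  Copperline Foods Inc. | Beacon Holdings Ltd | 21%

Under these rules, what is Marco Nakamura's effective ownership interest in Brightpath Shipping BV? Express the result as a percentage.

12.5469%

Chain via Copperline Foods Inc. → Beacon Holdings Ltd (R2): 58% × 21% × 18% = 2.1924% of Brightpath Shipping BV.
Chain via Larkspur Energy Co. → Orion Logistics SA (R2): 29% × 45% × 12% = 1.566% of Brightpath Shipping BV.
Chain via Cobalt Realty LP → Granite Capital LLC (R2): 63% × 31% × 45% = 8.7885% of Brightpath Shipping BV.
Aggregating (R1): 2.1924% + 1.566% + 8.7885% = 12.5469%.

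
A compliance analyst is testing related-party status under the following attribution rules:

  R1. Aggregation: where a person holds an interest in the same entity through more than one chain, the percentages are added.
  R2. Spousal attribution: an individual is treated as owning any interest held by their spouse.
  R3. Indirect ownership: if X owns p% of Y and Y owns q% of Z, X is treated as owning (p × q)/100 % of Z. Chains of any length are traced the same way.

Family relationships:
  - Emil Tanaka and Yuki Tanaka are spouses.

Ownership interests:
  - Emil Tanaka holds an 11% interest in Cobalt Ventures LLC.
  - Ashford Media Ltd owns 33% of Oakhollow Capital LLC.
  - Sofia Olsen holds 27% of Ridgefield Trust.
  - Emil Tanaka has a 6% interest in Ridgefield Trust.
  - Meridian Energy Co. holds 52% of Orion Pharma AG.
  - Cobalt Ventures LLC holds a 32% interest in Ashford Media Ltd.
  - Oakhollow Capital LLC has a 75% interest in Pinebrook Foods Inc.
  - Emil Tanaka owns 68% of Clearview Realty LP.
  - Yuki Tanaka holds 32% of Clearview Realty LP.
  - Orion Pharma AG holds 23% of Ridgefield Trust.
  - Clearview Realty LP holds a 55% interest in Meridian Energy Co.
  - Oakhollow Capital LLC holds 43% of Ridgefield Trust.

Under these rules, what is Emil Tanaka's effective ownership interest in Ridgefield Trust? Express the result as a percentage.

13.077488%

By spousal attribution (R2), Emil Tanaka is treated as also owning Yuki Tanaka's interest in Clearview Realty LP, giving 68% + 32% = 100%.
Chain via Cobalt Ventures LLC → Ashford Media Ltd → Oakhollow Capital LLC (R3): 11% × 32% × 33% × 43% = 0.499488% of Ridgefield Trust.
Chain via Clearview Realty LP → Meridian Energy Co. → Orion Pharma AG (R3): 100% × 55% × 52% × 23% = 6.578% of Ridgefield Trust.
Direct interest in Ridgefield Trust: 6%.
Aggregating (R1): 0.499488% + 6.578% + 6% = 13.077488%.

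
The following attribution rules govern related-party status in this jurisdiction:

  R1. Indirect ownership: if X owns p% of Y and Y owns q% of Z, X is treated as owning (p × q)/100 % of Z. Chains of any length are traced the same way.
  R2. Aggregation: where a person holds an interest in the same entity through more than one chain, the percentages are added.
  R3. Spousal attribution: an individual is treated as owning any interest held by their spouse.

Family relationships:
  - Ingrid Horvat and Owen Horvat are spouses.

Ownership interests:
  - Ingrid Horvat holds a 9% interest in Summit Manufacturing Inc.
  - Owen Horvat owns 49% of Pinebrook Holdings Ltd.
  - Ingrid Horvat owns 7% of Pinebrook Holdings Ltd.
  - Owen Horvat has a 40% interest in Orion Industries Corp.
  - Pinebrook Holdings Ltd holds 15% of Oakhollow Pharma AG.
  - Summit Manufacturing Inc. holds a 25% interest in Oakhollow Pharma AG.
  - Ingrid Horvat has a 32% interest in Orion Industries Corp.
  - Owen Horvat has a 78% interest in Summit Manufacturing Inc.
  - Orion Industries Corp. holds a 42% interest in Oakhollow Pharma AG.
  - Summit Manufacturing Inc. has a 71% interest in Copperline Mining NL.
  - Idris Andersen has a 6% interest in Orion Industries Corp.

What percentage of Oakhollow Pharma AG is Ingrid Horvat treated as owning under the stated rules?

60.39%

By spousal attribution (R3), Ingrid Horvat is treated as also owning Owen Horvat's interest in Summit Manufacturing Inc, giving 9% + 78% = 87%.
By spousal attribution (R3), Ingrid Horvat is treated as also owning Owen Horvat's interest in Orion Industries Corp, giving 32% + 40% = 72%.
By spousal attribution (R3), Ingrid Horvat is treated as also owning Owen Horvat's interest in Pinebrook Holdings Ltd, giving 7% + 49% = 56%.
Chain via Summit Manufacturing Inc. (R1): 87% × 25% = 21.75% of Oakhollow Pharma AG.
Chain via Orion Industries Corp. (R1): 72% × 42% = 30.24% of Oakhollow Pharma AG.
Chain via Pinebrook Holdings Ltd (R1): 56% × 15% = 8.4% of Oakhollow Pharma AG.
Aggregating (R2): 21.75% + 30.24% + 8.4% = 60.39%.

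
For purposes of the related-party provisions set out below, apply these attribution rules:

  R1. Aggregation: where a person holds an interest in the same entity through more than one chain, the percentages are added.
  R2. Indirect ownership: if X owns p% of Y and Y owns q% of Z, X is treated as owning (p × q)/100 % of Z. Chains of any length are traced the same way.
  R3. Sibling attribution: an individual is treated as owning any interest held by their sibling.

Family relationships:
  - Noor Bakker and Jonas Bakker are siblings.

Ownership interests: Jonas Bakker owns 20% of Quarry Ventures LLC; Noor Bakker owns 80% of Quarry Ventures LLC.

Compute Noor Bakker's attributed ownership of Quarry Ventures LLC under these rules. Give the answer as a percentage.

100%

By sibling attribution (R3), Noor Bakker is treated as also owning Jonas Bakker's interest in Quarry Ventures LLC, giving 80% + 20% = 100%.
Direct interest in Quarry Ventures LLC: 100%.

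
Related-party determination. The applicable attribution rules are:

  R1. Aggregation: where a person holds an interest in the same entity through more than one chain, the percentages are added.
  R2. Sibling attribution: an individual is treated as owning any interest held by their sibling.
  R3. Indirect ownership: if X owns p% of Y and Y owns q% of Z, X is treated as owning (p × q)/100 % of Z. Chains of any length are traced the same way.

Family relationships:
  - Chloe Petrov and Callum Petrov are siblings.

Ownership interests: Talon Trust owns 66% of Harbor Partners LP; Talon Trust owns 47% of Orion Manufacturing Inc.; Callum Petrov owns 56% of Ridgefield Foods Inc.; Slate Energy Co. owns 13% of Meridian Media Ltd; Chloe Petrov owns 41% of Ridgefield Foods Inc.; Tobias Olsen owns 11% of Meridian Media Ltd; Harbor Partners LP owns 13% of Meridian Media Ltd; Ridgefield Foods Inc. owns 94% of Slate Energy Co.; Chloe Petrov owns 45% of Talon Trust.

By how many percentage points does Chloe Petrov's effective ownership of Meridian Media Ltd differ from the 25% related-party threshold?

9.2856

By sibling attribution (R2), Chloe Petrov is treated as also owning Callum Petrov's interest in Ridgefield Foods Inc, giving 41% + 56% = 97%.
Chain via Ridgefield Foods Inc. → Slate Energy Co. (R3): 97% × 94% × 13% = 11.8534% of Meridian Media Ltd.
Chain via Talon Trust → Harbor Partners LP (R3): 45% × 66% × 13% = 3.861% of Meridian Media Ltd.
Aggregating (R1): 11.8534% + 3.861% = 15.7144%.
15.7144% falls short of the 25% threshold by 9.2856 percentage points.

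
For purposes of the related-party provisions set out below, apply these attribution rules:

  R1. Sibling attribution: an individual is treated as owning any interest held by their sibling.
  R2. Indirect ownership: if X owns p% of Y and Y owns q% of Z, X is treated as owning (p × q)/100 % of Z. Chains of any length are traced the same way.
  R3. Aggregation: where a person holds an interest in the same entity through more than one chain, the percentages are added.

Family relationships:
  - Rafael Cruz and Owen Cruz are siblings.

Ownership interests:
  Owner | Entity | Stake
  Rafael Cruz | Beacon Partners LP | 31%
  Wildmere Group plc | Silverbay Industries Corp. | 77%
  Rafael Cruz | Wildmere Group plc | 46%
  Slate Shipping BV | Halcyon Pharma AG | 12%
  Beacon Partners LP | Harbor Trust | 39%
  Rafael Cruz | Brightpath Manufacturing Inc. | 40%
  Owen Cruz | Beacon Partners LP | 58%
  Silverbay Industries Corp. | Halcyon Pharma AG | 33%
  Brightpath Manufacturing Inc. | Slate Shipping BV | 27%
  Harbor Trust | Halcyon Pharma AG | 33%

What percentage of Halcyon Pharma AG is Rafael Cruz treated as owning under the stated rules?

By sibling attribution (R1), Rafael Cruz is treated as also owning Owen Cruz's interest in Beacon Partners LP, giving 31% + 58% = 89%.
Chain via Brightpath Manufacturing Inc. → Slate Shipping BV (R2): 40% × 27% × 12% = 1.296% of Halcyon Pharma AG.
Chain via Beacon Partners LP → Harbor Trust (R2): 89% × 39% × 33% = 11.4543% of Halcyon Pharma AG.
Chain via Wildmere Group plc → Silverbay Industries Corp. (R2): 46% × 77% × 33% = 11.6886% of Halcyon Pharma AG.
Aggregating (R3): 1.296% + 11.4543% + 11.6886% = 24.4389%.

24.4389%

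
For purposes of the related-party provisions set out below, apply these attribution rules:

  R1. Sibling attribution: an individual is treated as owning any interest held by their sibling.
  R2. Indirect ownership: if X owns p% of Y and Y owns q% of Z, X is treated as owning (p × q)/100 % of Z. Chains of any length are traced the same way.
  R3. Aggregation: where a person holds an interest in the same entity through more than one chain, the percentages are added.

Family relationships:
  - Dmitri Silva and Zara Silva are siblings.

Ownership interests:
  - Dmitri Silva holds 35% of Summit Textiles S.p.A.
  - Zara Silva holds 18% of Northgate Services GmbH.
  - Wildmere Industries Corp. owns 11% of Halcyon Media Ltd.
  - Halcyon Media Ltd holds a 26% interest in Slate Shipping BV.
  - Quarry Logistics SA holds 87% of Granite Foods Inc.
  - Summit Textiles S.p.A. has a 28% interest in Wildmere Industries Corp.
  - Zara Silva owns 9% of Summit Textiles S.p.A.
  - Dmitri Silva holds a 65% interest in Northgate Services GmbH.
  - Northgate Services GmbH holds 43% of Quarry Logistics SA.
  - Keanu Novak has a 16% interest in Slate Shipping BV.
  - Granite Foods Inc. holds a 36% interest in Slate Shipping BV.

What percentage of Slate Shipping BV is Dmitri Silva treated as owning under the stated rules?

By sibling attribution (R1), Dmitri Silva is treated as also owning Zara Silva's interest in Northgate Services GmbH, giving 65% + 18% = 83%.
By sibling attribution (R1), Dmitri Silva is treated as also owning Zara Silva's interest in Summit Textiles S.p.A, giving 35% + 9% = 44%.
Chain via Northgate Services GmbH → Quarry Logistics SA → Granite Foods Inc. (R2): 83% × 43% × 87% × 36% = 11.178108% of Slate Shipping BV.
Chain via Summit Textiles S.p.A. → Wildmere Industries Corp. → Halcyon Media Ltd (R2): 44% × 28% × 11% × 26% = 0.352352% of Slate Shipping BV.
Aggregating (R3): 11.178108% + 0.352352% = 11.53046%.

11.53046%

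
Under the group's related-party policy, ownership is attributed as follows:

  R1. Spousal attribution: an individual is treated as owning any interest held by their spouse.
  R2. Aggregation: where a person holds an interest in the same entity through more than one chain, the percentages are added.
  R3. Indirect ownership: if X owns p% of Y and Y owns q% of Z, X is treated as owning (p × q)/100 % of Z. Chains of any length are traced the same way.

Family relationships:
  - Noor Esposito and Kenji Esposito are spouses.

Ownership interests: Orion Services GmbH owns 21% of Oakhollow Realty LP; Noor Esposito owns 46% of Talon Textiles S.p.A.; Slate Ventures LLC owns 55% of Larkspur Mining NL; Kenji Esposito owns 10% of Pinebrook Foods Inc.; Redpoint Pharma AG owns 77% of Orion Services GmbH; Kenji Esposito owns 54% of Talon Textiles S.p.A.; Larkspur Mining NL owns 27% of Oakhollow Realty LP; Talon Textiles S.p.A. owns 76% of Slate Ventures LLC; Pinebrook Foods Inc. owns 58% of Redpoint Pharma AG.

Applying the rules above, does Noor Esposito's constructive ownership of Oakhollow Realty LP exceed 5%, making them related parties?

Yes

By spousal attribution (R1), Noor Esposito is treated as also owning Kenji Esposito's interest in Talon Textiles S.p.A, giving 46% + 54% = 100%.
By spousal attribution (R1), Noor Esposito is treated as owning Kenji Esposito's 10% interest in Pinebrook Foods Inc.
Chain via Talon Textiles S.p.A. → Slate Ventures LLC → Larkspur Mining NL (R3): 100% × 76% × 55% × 27% = 11.286% of Oakhollow Realty LP.
Chain via Pinebrook Foods Inc. → Redpoint Pharma AG → Orion Services GmbH (R3): 10% × 58% × 77% × 21% = 0.93786% of Oakhollow Realty LP.
Aggregating (R2): 11.286% + 0.93786% = 12.22386%.
12.22386% exceeds the 5% threshold, so Noor is a related party to Oakhollow Realty LP.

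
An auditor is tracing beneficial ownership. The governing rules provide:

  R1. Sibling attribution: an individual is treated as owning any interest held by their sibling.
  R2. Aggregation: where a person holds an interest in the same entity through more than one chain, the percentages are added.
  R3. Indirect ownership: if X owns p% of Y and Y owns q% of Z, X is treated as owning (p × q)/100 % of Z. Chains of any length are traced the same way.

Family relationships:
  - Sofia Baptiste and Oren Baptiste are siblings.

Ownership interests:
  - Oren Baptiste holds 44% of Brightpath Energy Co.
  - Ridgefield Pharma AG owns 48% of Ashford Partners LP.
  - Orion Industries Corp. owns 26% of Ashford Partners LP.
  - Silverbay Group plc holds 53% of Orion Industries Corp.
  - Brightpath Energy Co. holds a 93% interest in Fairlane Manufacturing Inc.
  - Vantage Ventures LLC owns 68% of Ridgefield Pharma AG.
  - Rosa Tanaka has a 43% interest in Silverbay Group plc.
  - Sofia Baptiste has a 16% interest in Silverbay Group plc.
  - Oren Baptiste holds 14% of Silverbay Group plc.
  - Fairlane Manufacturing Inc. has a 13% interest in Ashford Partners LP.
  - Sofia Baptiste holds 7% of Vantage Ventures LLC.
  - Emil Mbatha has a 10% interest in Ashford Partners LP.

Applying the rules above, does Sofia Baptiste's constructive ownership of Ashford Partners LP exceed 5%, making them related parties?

Yes

By sibling attribution (R1), Sofia Baptiste is treated as also owning Oren Baptiste's interest in Silverbay Group plc, giving 16% + 14% = 30%.
By sibling attribution (R1), Sofia Baptiste is treated as owning Oren Baptiste's 44% interest in Brightpath Energy Co.
Chain via Silverbay Group plc → Orion Industries Corp. (R3): 30% × 53% × 26% = 4.134% of Ashford Partners LP.
Chain via Vantage Ventures LLC → Ridgefield Pharma AG (R3): 7% × 68% × 48% = 2.2848% of Ashford Partners LP.
Chain via Brightpath Energy Co. → Fairlane Manufacturing Inc. (R3): 44% × 93% × 13% = 5.3196% of Ashford Partners LP.
Aggregating (R2): 4.134% + 2.2848% + 5.3196% = 11.7384%.
11.7384% exceeds the 5% threshold, so Sofia is a related party to Ashford Partners LP.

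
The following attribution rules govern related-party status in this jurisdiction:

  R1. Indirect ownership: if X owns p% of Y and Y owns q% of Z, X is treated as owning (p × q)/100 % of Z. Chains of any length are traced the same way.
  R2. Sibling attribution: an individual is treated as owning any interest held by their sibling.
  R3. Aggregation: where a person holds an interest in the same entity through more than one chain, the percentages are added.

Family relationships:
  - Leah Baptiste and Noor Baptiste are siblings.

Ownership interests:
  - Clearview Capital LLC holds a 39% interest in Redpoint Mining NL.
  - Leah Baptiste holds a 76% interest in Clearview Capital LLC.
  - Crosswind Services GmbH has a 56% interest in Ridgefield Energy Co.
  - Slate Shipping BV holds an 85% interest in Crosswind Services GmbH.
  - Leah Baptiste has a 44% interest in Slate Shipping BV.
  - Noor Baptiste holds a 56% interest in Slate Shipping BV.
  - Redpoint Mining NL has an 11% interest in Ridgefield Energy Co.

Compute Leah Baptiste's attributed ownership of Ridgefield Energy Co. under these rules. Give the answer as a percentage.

50.8604%

By sibling attribution (R2), Leah Baptiste is treated as also owning Noor Baptiste's interest in Slate Shipping BV, giving 44% + 56% = 100%.
Chain via Clearview Capital LLC → Redpoint Mining NL (R1): 76% × 39% × 11% = 3.2604% of Ridgefield Energy Co.
Chain via Slate Shipping BV → Crosswind Services GmbH (R1): 100% × 85% × 56% = 47.6% of Ridgefield Energy Co.
Aggregating (R3): 3.2604% + 47.6% = 50.8604%.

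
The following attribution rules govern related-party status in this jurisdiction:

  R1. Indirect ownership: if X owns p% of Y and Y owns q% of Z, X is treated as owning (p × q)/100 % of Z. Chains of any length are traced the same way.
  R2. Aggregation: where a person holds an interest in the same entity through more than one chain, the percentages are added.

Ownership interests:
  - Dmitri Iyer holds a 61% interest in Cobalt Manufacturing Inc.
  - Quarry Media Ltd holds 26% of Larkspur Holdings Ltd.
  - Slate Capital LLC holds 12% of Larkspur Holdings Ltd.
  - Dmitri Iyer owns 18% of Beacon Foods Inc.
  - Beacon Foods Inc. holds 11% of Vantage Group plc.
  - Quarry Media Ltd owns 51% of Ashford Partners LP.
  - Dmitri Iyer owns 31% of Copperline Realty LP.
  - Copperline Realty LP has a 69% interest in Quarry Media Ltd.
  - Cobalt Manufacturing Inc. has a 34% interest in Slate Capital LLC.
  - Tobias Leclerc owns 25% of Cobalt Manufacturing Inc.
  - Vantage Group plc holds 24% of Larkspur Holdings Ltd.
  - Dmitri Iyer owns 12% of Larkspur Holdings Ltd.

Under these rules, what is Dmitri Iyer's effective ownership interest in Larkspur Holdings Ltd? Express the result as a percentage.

20.5254%

Chain via Cobalt Manufacturing Inc. → Slate Capital LLC (R1): 61% × 34% × 12% = 2.4888% of Larkspur Holdings Ltd.
Chain via Beacon Foods Inc. → Vantage Group plc (R1): 18% × 11% × 24% = 0.4752% of Larkspur Holdings Ltd.
Chain via Copperline Realty LP → Quarry Media Ltd (R1): 31% × 69% × 26% = 5.5614% of Larkspur Holdings Ltd.
Direct interest in Larkspur Holdings Ltd: 12%.
Aggregating (R2): 2.4888% + 0.4752% + 5.5614% + 12% = 20.5254%.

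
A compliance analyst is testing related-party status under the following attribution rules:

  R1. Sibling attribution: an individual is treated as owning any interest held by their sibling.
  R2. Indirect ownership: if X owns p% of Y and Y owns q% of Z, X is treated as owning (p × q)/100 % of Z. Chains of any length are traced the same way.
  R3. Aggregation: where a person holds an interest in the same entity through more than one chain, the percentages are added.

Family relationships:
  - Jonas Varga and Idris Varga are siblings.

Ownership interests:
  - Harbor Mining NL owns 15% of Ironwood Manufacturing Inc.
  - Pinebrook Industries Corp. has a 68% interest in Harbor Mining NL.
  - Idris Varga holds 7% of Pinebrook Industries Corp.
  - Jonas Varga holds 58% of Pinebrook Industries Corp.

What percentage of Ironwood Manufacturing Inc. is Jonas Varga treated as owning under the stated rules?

By sibling attribution (R1), Jonas Varga is treated as also owning Idris Varga's interest in Pinebrook Industries Corp, giving 58% + 7% = 65%.
Chain via Pinebrook Industries Corp. → Harbor Mining NL (R2): 65% × 68% × 15% = 6.63% of Ironwood Manufacturing Inc.

6.63%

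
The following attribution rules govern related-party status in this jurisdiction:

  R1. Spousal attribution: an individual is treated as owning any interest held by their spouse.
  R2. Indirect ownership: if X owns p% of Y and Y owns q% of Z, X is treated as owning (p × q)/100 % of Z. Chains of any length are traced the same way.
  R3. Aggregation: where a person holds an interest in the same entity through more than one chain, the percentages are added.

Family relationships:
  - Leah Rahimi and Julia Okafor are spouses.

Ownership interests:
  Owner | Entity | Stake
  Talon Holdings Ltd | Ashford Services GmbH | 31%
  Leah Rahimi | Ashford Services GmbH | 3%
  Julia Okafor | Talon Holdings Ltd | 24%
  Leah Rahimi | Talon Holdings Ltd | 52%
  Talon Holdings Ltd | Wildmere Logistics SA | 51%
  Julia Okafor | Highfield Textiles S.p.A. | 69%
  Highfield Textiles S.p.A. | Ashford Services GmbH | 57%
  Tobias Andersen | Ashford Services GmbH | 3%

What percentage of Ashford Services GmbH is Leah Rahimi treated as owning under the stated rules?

By spousal attribution (R1), Leah Rahimi is treated as also owning Julia Okafor's interest in Talon Holdings Ltd, giving 52% + 24% = 76%.
By spousal attribution (R1), Leah Rahimi is treated as owning Julia Okafor's 69% interest in Highfield Textiles S.p.A.
Chain via Talon Holdings Ltd (R2): 76% × 31% = 23.56% of Ashford Services GmbH.
Direct interest in Ashford Services GmbH: 3%.
Chain via Highfield Textiles S.p.A. (R2): 69% × 57% = 39.33% of Ashford Services GmbH.
Aggregating (R3): 23.56% + 3% + 39.33% = 65.89%.

65.89%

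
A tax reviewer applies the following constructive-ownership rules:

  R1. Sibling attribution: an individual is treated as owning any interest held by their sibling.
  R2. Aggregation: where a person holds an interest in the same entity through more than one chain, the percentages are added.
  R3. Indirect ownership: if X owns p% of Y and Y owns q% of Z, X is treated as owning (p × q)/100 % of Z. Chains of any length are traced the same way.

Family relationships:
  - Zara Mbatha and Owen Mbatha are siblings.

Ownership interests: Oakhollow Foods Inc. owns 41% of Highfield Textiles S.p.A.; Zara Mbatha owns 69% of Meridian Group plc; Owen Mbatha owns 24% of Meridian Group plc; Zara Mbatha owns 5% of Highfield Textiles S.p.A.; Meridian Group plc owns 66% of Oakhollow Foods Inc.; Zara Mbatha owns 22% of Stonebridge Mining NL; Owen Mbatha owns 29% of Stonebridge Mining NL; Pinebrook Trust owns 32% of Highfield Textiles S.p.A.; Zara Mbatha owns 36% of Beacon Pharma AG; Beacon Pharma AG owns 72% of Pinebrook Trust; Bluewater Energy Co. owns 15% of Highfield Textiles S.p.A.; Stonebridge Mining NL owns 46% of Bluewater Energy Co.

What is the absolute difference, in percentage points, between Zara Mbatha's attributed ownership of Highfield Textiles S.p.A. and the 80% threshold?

By sibling attribution (R1), Zara Mbatha is treated as also owning Owen Mbatha's interest in Meridian Group plc, giving 69% + 24% = 93%.
By sibling attribution (R1), Zara Mbatha is treated as also owning Owen Mbatha's interest in Stonebridge Mining NL, giving 22% + 29% = 51%.
Chain via Meridian Group plc → Oakhollow Foods Inc. (R3): 93% × 66% × 41% = 25.1658% of Highfield Textiles S.p.A.
Chain via Beacon Pharma AG → Pinebrook Trust (R3): 36% × 72% × 32% = 8.2944% of Highfield Textiles S.p.A.
Chain via Stonebridge Mining NL → Bluewater Energy Co. (R3): 51% × 46% × 15% = 3.519% of Highfield Textiles S.p.A.
Direct interest in Highfield Textiles S.p.A: 5%.
Aggregating (R2): 25.1658% + 8.2944% + 3.519% + 5% = 41.9792%.
41.9792% falls short of the 80% threshold by 38.0208 percentage points.

38.0208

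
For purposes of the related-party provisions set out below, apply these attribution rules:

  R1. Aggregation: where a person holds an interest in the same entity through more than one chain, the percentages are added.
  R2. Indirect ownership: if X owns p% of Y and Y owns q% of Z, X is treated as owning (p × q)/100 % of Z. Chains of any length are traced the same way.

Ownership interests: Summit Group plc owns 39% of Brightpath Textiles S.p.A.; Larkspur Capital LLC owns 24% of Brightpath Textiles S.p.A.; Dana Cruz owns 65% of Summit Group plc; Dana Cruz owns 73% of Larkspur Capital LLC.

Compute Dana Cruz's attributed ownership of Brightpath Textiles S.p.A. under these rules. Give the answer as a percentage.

Chain via Larkspur Capital LLC (R2): 73% × 24% = 17.52% of Brightpath Textiles S.p.A.
Chain via Summit Group plc (R2): 65% × 39% = 25.35% of Brightpath Textiles S.p.A.
Aggregating (R1): 17.52% + 25.35% = 42.87%.

42.87%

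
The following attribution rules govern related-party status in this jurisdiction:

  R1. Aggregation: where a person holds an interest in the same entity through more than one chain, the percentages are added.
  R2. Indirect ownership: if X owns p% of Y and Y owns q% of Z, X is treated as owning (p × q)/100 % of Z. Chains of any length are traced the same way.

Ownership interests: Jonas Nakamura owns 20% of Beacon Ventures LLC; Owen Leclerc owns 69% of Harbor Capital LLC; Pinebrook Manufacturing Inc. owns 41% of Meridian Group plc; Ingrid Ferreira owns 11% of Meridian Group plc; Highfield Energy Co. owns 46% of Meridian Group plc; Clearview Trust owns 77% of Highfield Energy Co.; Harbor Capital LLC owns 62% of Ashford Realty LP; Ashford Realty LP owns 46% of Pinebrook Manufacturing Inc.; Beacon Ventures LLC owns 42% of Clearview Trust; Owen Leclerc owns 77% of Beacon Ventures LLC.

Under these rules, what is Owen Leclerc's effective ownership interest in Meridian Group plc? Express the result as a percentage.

19.523136%

Chain via Beacon Ventures LLC → Clearview Trust → Highfield Energy Co. (R2): 77% × 42% × 77% × 46% = 11.454828% of Meridian Group plc.
Chain via Harbor Capital LLC → Ashford Realty LP → Pinebrook Manufacturing Inc. (R2): 69% × 62% × 46% × 41% = 8.068308% of Meridian Group plc.
Aggregating (R1): 11.454828% + 8.068308% = 19.523136%.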